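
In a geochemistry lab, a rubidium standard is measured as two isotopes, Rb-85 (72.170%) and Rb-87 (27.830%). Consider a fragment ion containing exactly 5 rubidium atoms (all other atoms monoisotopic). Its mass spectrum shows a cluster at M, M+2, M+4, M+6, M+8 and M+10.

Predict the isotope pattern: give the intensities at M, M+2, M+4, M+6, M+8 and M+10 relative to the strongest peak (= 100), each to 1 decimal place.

51.9 : 100.0 : 77.1 : 29.7 : 5.7 : 0.4

Each Rb atom is independently Rb-85 (p = 0.72170) or Rb-87 (q = 0.27830); the cluster is the binomial expansion (p + q)^5.
P(M) = 0.72170^5 = 0.195787
P(M+2) = 5 × 0.72170^4 × 0.27830^1 = 0.377494
P(M+4) = 10 × 0.72170^3 × 0.27830^2 = 0.291136
P(M+6) = 10 × 0.72170^2 × 0.27830^3 = 0.112267
P(M+8) = 5 × 0.72170^1 × 0.27830^4 = 0.021646
P(M+10) = 0.27830^5 = 0.001669
The M+2 peak is largest (0.377494); scaling to 100 gives 51.9 : 100.0 : 77.1 : 29.7 : 5.7 : 0.4.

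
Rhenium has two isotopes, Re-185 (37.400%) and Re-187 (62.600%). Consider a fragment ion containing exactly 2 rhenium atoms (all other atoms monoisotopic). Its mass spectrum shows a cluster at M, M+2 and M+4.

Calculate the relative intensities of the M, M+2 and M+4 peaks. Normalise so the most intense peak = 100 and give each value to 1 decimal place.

29.9 : 100.0 : 83.7

Each Re atom is independently Re-185 (p = 0.37400) or Re-187 (q = 0.62600); the cluster is the binomial expansion (p + q)^2.
P(M) = 0.37400^2 = 0.139876
P(M+2) = 2 × 0.37400^1 × 0.62600^1 = 0.468248
P(M+4) = 0.62600^2 = 0.391876
The M+2 peak is largest (0.468248); scaling to 100 gives 29.9 : 100.0 : 83.7.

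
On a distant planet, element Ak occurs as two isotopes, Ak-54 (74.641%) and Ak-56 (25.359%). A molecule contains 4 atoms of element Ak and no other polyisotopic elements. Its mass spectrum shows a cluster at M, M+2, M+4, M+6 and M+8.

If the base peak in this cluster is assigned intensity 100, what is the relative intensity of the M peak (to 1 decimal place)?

73.6

Binomial terms of (0.74641 + 0.25359)^4: M 0.3104, M+2 0.4218, M+4 0.2150, M+6 0.0487, M+8 0.0041 → M+2 is the base peak.
P(M+2) = C(4,1) × 0.74641^3 × 0.25359^1 = 4 × 0.41584583 × 0.25359 = 0.421817 (base)
P(M) = C(4,0) × 0.74641^4 × 0.25359^0 = 1 × 0.31039148 × 1.0000 = 0.310391
Relative intensity = 0.310391 / 0.421817 × 100 = 73.6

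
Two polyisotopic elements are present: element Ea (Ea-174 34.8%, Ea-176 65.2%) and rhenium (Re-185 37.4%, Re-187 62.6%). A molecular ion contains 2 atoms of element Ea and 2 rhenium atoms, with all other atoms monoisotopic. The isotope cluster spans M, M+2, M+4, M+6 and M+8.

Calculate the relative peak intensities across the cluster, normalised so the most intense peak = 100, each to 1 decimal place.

Element Ea pattern (n=2): 0.121104 : 0.453792 : 0.425104
Rhenium pattern (n=2): 0.139876 : 0.468248 : 0.391876
Convolve the two distributions (both contribute in 2-u steps):
  M: 0.121104×0.139876 = 0.016940
  M+2: 0.121104×0.468248 + 0.453792×0.139876 = 0.120181
  M+4: 0.121104×0.391876 + 0.453792×0.468248 + 0.425104×0.139876 = 0.319407
  M+6: 0.453792×0.391876 + 0.425104×0.468248 = 0.376884
  M+8: 0.425104×0.391876 = 0.166588
Scale to base peak (0.376884) = 100: 4.5 : 31.9 : 84.7 : 100.0 : 44.2

4.5 : 31.9 : 84.7 : 100.0 : 44.2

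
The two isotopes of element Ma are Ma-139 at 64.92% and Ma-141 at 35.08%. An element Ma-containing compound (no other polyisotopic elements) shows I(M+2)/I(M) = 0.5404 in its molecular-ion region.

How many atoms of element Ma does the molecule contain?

For n independent Ma atoms, I(M+2)/I(M) = n · (abundance Ma-141) / (abundance Ma-139) = n · 0.3508/0.6492.
n = 0.5404 × 0.6492/0.3508 = 1.00 ≈ 1

1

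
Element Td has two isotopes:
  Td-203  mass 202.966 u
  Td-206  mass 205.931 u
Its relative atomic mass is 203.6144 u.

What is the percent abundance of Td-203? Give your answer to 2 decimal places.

Writing the weighted mean with unknown fraction x of Td-203:
202.966·x + 205.931·(1 − x) = 203.6144
(202.966 − 205.931)·x = 203.6144 − 205.931
x = -2.3166 / -2.965 = 0.78132 → 78.13% Td-203, 21.87% Td-206.

78.13%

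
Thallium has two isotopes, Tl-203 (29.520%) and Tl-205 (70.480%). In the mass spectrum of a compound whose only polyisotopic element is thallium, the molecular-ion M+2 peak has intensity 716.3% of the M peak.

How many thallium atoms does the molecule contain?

3

With n Tl atoms, P(M+2)/P(M) = C(n,1)·p^(n−1)q / p^n = n·q/p = n · 0.70480/0.29520.
n = 7.163 × 0.29520/0.70480 = 3.00 ≈ 3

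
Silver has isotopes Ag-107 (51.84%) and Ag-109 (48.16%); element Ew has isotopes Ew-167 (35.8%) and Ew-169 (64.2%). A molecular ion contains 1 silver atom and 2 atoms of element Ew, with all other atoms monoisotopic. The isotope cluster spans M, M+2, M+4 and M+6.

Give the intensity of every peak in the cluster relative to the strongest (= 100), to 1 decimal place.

15.3 : 69.0 : 100.0 : 45.6

Silver pattern (n=1): 0.5184 : 0.4816
Element Ew pattern (n=2): 0.128164 : 0.459672 : 0.412164
Convolve the two distributions (both contribute in 2-u steps):
  M: 0.5184×0.128164 = 0.066440
  M+2: 0.5184×0.459672 + 0.4816×0.128164 = 0.300018
  M+4: 0.5184×0.412164 + 0.4816×0.459672 = 0.435044
  M+6: 0.4816×0.412164 = 0.198498
Scale to base peak (0.435044) = 100: 15.3 : 69.0 : 100.0 : 45.6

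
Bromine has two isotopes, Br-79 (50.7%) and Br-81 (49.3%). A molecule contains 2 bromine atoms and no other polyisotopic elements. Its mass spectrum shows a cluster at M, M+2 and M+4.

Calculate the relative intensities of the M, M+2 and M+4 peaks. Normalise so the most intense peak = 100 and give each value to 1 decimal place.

51.4 : 100.0 : 48.6

Expanding (0.507 + 0.493)^2:
P(M) = 0.507^2 = 0.257049
P(M+2) = 2 × 0.507^1 × 0.493^1 = 0.499902
P(M+4) = 0.493^2 = 0.243049
The M+2 peak is largest (0.499902); scaling to 100 gives 51.4 : 100.0 : 48.6.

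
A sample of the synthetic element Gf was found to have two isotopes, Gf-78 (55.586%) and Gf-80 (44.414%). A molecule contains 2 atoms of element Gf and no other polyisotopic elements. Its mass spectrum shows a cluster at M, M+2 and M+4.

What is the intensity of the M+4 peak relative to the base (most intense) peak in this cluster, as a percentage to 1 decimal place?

40.0%

Binomial terms of (0.55586 + 0.44414)^2: M 0.3090, M+2 0.4938, M+4 0.1973 → M+2 is the base peak.
P(M+2) = C(2,1) × 0.55586^1 × 0.44414^1 = 2 × 0.55586 × 0.44414 = 0.493759 (base)
P(M+4) = C(2,2) × 0.55586^0 × 0.44414^2 = 1 × 1.0000 × 0.19726034 = 0.197260
Relative intensity = 0.197260 / 0.493759 × 100 = 40.0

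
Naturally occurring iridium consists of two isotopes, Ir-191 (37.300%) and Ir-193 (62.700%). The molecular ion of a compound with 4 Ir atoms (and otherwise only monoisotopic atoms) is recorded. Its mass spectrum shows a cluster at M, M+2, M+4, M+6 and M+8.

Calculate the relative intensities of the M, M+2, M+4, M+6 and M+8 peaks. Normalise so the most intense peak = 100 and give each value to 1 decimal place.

The 4 Ir atoms are independent, so intensities follow the terms of (0.37300 + 0.62700)^4.
P(M) = 0.37300^4 = 0.019357
P(M+2) = 4 × 0.37300^3 × 0.62700^1 = 0.130153
P(M+4) = 6 × 0.37300^2 × 0.62700^2 = 0.328174
P(M+6) = 4 × 0.37300^1 × 0.62700^3 = 0.367766
P(M+8) = 0.62700^4 = 0.154550
The M+6 peak is largest (0.367766); scaling to 100 gives 5.3 : 35.4 : 89.2 : 100.0 : 42.0.

5.3 : 35.4 : 89.2 : 100.0 : 42.0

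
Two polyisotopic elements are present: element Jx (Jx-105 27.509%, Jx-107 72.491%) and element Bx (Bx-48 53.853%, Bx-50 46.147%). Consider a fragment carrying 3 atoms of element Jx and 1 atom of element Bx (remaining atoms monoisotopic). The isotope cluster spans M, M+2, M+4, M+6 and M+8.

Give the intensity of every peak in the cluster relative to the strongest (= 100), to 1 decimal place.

Element Jx pattern (n=3): 0.0208173 : 0.16457162 : 0.43367485 : 0.38093622
Element Bx pattern (n=1): 0.53853 : 0.46147
Convolve the two distributions (both contribute in 2-u steps):
  M: 0.0208173×0.53853 = 0.011211
  M+2: 0.0208173×0.46147 + 0.16457162×0.53853 = 0.098233
  M+4: 0.16457162×0.46147 + 0.43367485×0.53853 = 0.309492
  M+6: 0.43367485×0.46147 + 0.38093622×0.53853 = 0.405274
  M+8: 0.38093622×0.46147 = 0.175791
Scale to base peak (0.405274) = 100: 2.8 : 24.2 : 76.4 : 100.0 : 43.4

2.8 : 24.2 : 76.4 : 100.0 : 43.4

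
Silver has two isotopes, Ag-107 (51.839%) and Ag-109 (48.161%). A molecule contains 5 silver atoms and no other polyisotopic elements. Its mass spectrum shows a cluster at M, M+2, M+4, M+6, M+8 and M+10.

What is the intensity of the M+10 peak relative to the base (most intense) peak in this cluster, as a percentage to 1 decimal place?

8.0%

(0.51839 + 0.48161)^5 gives M 0.0374, M+2 0.1739, M+4 0.3231, M+6 0.3002, M+8 0.1394, M+10 0.0259; the largest is M+4.
P(M+4) = C(5,2) × 0.51839^3 × 0.48161^2 = 10 × 0.13930601 × 0.23194819 = 0.323118 (base)
P(M+10) = C(5,5) × 0.51839^0 × 0.48161^5 = 1 × 1.0000 × 0.0259106 = 0.025911
Relative intensity = 0.025911 / 0.323118 × 100 = 8.0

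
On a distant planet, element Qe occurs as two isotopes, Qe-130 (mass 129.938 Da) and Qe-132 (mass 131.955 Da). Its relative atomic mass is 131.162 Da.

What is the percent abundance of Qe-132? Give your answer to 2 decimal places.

60.68%

Let x be the fractional abundance of Qe-130; then Qe-132 has abundance 1 − x.
129.938·x + 131.955·(1 − x) = 131.162
(129.938 − 131.955)·x = 131.162 − 131.955
x = -0.793 / -2.017 = 0.39316 → 39.32% Qe-130, 60.68% Qe-132.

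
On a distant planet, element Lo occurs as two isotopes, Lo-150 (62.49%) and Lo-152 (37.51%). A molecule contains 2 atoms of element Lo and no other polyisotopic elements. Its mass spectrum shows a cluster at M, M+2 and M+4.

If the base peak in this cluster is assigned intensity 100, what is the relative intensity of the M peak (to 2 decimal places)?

83.30

Term probabilities: M 0.3905, M+2 0.4688, M+4 0.1407. Base peak = M+2.
P(M+2) = C(2,1) × 0.6249^1 × 0.3751^1 = 2 × 0.6249 × 0.3751 = 0.468800 (base)
P(M) = C(2,0) × 0.6249^2 × 0.3751^0 = 1 × 0.39050001 × 1.0000 = 0.390500
Relative intensity = 0.390500 / 0.468800 × 100 = 83.30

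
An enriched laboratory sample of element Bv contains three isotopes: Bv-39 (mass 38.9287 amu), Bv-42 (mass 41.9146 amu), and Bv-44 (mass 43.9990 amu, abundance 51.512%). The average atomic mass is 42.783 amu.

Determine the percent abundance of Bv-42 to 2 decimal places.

41.61%

The remaining 48.488% is split between Bv-39 (fraction x) and Bv-42 (fraction 0.48488 − x).
Substituting: 38.9287x + 41.9146(0.48488 − x) = 20.11823512
(38.9287 − 41.9146)x = -0.205316128  ⇒  x = 0.06876, y = 0.41612
Bv-39: 6.88%, Bv-42: 41.61%.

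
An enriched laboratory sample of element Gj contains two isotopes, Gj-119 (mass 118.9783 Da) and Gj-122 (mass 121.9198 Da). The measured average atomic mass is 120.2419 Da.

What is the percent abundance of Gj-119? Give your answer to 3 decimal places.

With x = fraction of Gj-119 (so Gj-122 is 1 − x):
118.9783·x + 121.9198·(1 − x) = 120.2419
(118.9783 − 121.9198)·x = 120.2419 − 121.9198
x = -1.6779 / -2.9415 = 0.57042 → 57.042% Gj-119, 42.958% Gj-122.

57.042%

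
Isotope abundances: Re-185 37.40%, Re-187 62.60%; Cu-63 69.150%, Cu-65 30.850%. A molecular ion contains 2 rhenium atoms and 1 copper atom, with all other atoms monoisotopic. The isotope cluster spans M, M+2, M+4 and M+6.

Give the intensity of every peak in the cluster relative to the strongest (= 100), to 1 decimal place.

Rhenium pattern (n=2): 0.139876 : 0.468248 : 0.391876
Copper pattern (n=1): 0.6915 : 0.3085
Convolve the two distributions (both contribute in 2-u steps):
  M: 0.139876×0.6915 = 0.096724
  M+2: 0.139876×0.3085 + 0.468248×0.6915 = 0.366945
  M+4: 0.468248×0.3085 + 0.391876×0.6915 = 0.415437
  M+6: 0.391876×0.3085 = 0.120894
Scale to base peak (0.415437) = 100: 23.3 : 88.3 : 100.0 : 29.1

23.3 : 88.3 : 100.0 : 29.1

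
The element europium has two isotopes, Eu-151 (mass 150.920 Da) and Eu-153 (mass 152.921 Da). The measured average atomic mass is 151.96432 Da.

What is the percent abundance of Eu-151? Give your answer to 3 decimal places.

With x = fraction of Eu-151 (so Eu-153 is 1 − x):
150.920·x + 152.921·(1 − x) = 151.96432
(150.920 − 152.921)·x = 151.96432 − 152.921
x = -0.95668 / -2.001 = 0.47810 → 47.810% Eu-151, 52.190% Eu-153.

47.810%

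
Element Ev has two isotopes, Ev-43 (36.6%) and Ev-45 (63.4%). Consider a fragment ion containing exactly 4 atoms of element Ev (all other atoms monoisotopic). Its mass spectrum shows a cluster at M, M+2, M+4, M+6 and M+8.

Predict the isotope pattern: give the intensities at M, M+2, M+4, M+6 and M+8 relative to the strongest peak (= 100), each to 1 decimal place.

The 4 Ev atoms are independent, so intensities follow the terms of (0.366 + 0.634)^4.
P(M) = 0.366^4 = 0.017944
P(M+2) = 4 × 0.366^3 × 0.634^1 = 0.124335
P(M+4) = 6 × 0.366^2 × 0.634^2 = 0.323067
P(M+6) = 4 × 0.366^1 × 0.634^3 = 0.373086
P(M+8) = 0.634^4 = 0.161569
The M+6 peak is largest (0.373086); scaling to 100 gives 4.8 : 33.3 : 86.6 : 100.0 : 43.3.

4.8 : 33.3 : 86.6 : 100.0 : 43.3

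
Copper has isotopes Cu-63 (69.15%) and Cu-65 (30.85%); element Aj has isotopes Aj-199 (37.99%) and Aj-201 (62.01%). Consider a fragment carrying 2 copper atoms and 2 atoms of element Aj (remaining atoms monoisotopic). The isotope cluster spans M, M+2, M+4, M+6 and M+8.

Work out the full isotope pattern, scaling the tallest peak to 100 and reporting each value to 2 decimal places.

Copper pattern (n=2): 0.47817225 : 0.4266555 : 0.09517225
Element Aj pattern (n=2): 0.14432401 : 0.47115198 : 0.38452401
Convolve the two distributions (both contribute in 2-u steps):
  M: 0.47817225×0.14432401 = 0.069012
  M+2: 0.47817225×0.47115198 + 0.4266555×0.14432401 = 0.286868
  M+4: 0.47817225×0.38452401 + 0.4266555×0.47115198 + 0.09517225×0.14432401 = 0.398624
  M+6: 0.4266555×0.38452401 + 0.09517225×0.47115198 = 0.208900
  M+8: 0.09517225×0.38452401 = 0.036596
Scale to base peak (0.398624) = 100: 17.31 : 71.96 : 100.00 : 52.41 : 9.18

17.31 : 71.96 : 100.00 : 52.41 : 9.18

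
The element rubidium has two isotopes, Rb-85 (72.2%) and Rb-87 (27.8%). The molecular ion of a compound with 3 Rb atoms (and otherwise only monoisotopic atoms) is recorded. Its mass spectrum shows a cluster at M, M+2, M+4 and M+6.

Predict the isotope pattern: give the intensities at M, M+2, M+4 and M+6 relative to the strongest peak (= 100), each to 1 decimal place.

Expanding (0.722 + 0.278)^3:
P(M) = 0.722^3 = 0.376367
P(M+2) = 3 × 0.722^2 × 0.278^1 = 0.434751
P(M+4) = 3 × 0.722^1 × 0.278^2 = 0.167397
P(M+6) = 0.278^3 = 0.021485
The M+2 peak is largest (0.434751); scaling to 100 gives 86.6 : 100.0 : 38.5 : 4.9.

86.6 : 100.0 : 38.5 : 4.9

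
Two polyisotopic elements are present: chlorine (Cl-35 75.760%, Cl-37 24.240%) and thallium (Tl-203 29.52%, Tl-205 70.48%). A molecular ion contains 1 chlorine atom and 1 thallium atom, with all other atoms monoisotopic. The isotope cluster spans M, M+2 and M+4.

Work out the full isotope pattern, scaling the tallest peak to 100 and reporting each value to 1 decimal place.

36.9 : 100.0 : 28.2

Chlorine pattern (n=1): 0.7576 : 0.2424
Thallium pattern (n=1): 0.2952 : 0.7048
Convolve the two distributions (both contribute in 2-u steps):
  M: 0.7576×0.2952 = 0.223644
  M+2: 0.7576×0.7048 + 0.2424×0.2952 = 0.605513
  M+4: 0.2424×0.7048 = 0.170844
Scale to base peak (0.605513) = 100: 36.9 : 100.0 : 28.2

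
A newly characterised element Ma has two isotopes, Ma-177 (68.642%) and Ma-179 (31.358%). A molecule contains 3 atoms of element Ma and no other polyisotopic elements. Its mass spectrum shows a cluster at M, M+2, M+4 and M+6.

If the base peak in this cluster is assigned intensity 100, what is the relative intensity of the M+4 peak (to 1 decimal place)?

45.7

Binomial terms of (0.68642 + 0.31358)^3: M 0.3234, M+2 0.4433, M+4 0.2025, M+6 0.0308 → M+2 is the base peak.
P(M+2) = C(3,1) × 0.68642^2 × 0.31358^1 = 3 × 0.47117242 × 0.31358 = 0.443251 (base)
P(M+4) = C(3,2) × 0.68642^1 × 0.31358^2 = 3 × 0.68642 × 0.09833242 = 0.202492
Relative intensity = 0.202492 / 0.443251 × 100 = 45.7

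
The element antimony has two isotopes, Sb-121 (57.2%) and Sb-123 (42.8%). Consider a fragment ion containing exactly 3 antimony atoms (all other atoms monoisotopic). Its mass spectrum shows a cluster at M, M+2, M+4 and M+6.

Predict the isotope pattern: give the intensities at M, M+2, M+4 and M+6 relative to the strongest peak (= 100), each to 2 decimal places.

44.55 : 100.00 : 74.83 : 18.66

Expanding (0.572 + 0.428)^3:
P(M) = 0.572^3 = 0.187149
P(M+2) = 3 × 0.572^2 × 0.428^1 = 0.420104
P(M+4) = 3 × 0.572^1 × 0.428^2 = 0.314344
P(M+6) = 0.428^3 = 0.078403
The M+2 peak is largest (0.420104); scaling to 100 gives 44.55 : 100.00 : 74.83 : 18.66.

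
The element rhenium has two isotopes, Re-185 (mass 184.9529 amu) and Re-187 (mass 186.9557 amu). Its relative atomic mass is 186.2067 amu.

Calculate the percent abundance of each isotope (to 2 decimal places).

Re-185: 37.40%, Re-187: 62.60%

Let x be the fractional abundance of Re-185; then Re-187 has abundance 1 − x.
184.9529·x + 186.9557·(1 − x) = 186.2067
(184.9529 − 186.9557)·x = 186.2067 − 186.9557
x = -0.7490 / -2.0028 = 0.37398 → 37.40% Re-185, 62.60% Re-187.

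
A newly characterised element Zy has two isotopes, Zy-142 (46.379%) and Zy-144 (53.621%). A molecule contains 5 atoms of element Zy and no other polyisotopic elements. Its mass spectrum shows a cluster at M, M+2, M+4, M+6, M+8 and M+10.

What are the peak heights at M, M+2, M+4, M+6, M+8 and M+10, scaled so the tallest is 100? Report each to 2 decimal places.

6.47 : 37.41 : 86.49 : 100.00 : 57.81 : 13.37

Each Zy atom is independently Zy-142 (p = 0.46379) or Zy-144 (q = 0.53621); the cluster is the binomial expansion (p + q)^5.
P(M) = 0.46379^5 = 0.021459
P(M+2) = 5 × 0.46379^4 × 0.53621^1 = 0.124048
P(M+4) = 10 × 0.46379^3 × 0.53621^2 = 0.286836
P(M+6) = 10 × 0.46379^2 × 0.53621^3 = 0.331625
P(M+8) = 5 × 0.46379^1 × 0.53621^4 = 0.191704
P(M+10) = 0.53621^5 = 0.044328
The M+6 peak is largest (0.331625); scaling to 100 gives 6.47 : 37.41 : 86.49 : 100.00 : 57.81 : 13.37.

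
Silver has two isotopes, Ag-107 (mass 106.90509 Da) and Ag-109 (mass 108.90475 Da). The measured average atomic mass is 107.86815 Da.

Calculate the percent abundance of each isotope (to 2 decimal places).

Let x be the fractional abundance of Ag-107; then Ag-109 has abundance 1 − x.
106.90509·x + 108.90475·(1 − x) = 107.86815
(106.90509 − 108.90475)·x = 107.86815 − 108.90475
x = -1.03660 / -1.99966 = 0.51839 → 51.84% Ag-107, 48.16% Ag-109.

Ag-107: 51.84%, Ag-109: 48.16%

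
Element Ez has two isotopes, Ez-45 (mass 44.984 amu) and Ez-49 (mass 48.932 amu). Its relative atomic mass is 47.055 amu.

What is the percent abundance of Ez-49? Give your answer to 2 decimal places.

52.46%

Let x be the fractional abundance of Ez-45; then Ez-49 has abundance 1 − x.
44.984·x + 48.932·(1 − x) = 47.055
(44.984 − 48.932)·x = 47.055 − 48.932
x = -1.877 / -3.948 = 0.47543 → 47.54% Ez-45, 52.46% Ez-49.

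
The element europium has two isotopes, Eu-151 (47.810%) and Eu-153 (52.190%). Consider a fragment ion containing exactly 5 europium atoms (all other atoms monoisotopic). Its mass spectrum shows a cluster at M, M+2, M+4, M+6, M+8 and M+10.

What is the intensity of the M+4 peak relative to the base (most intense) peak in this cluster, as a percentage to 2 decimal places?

Binomial terms of (0.47810 + 0.52190)^5: M 0.0250, M+2 0.1363, M+4 0.2977, M+6 0.3249, M+8 0.1774, M+10 0.0387 → M+6 is the base peak.
P(M+6) = C(5,3) × 0.47810^2 × 0.52190^3 = 10 × 0.22857961 × 0.14215492 = 0.324937 (base)
P(M+4) = C(5,2) × 0.47810^3 × 0.52190^2 = 10 × 0.10928391 × 0.27237961 = 0.297667
Relative intensity = 0.297667 / 0.324937 × 100 = 91.61

91.61%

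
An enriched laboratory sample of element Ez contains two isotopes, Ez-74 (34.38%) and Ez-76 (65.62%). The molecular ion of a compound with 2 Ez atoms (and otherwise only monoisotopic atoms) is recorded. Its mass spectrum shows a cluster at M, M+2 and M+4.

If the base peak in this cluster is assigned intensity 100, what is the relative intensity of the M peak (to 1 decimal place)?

Term probabilities: M 0.1182, M+2 0.4512, M+4 0.4306. Base peak = M+2.
P(M+2) = C(2,1) × 0.3438^1 × 0.6562^1 = 2 × 0.3438 × 0.6562 = 0.451203 (base)
P(M) = C(2,0) × 0.3438^2 × 0.6562^0 = 1 × 0.11819844 × 1.0000 = 0.118198
Relative intensity = 0.118198 / 0.451203 × 100 = 26.2

26.2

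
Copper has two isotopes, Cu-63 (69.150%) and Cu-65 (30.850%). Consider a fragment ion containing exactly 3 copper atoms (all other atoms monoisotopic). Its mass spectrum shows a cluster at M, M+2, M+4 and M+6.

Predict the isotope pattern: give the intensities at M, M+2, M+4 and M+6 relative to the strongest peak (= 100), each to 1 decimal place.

Each Cu atom is independently Cu-63 (p = 0.69150) or Cu-65 (q = 0.30850); the cluster is the binomial expansion (p + q)^3.
P(M) = 0.69150^3 = 0.330656
P(M+2) = 3 × 0.69150^2 × 0.30850^1 = 0.442548
P(M+4) = 3 × 0.69150^1 × 0.30850^2 = 0.197435
P(M+6) = 0.30850^3 = 0.029361
The M+2 peak is largest (0.442548); scaling to 100 gives 74.7 : 100.0 : 44.6 : 6.6.

74.7 : 100.0 : 44.6 : 6.6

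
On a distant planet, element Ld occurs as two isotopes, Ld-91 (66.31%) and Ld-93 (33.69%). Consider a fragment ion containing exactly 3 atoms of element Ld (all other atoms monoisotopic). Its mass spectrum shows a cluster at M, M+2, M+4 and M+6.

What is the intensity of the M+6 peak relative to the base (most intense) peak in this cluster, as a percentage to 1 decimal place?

(0.6631 + 0.3369)^3 gives M 0.2916, M+2 0.4444, M+4 0.2258, M+6 0.0382; the largest is M+2.
P(M+2) = C(3,1) × 0.6631^2 × 0.3369^1 = 3 × 0.43970161 × 0.3369 = 0.444406 (base)
P(M+6) = C(3,3) × 0.6631^0 × 0.3369^3 = 1 × 1.0000 × 0.03823869 = 0.038239
Relative intensity = 0.038239 / 0.444406 × 100 = 8.6

8.6%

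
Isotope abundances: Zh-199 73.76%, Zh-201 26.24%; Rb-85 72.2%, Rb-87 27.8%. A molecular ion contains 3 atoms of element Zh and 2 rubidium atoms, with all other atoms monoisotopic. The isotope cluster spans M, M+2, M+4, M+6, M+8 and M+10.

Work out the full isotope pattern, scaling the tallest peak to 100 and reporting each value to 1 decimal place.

Element Zh pattern (n=3): 0.40129405 : 0.42827912 : 0.1523596 : 0.01806723
Rubidium pattern (n=2): 0.521284 : 0.401432 : 0.077284
Convolve the two distributions (both contribute in 2-u steps):
  M: 0.40129405×0.521284 = 0.209188
  M+2: 0.40129405×0.401432 + 0.42827912×0.521284 = 0.384347
  M+4: 0.40129405×0.077284 + 0.42827912×0.401432 + 0.1523596×0.521284 = 0.282361
  M+6: 0.42827912×0.077284 + 0.1523596×0.401432 + 0.01806723×0.521284 = 0.103679
  M+8: 0.1523596×0.077284 + 0.01806723×0.401432 = 0.019028
  M+10: 0.01806723×0.077284 = 0.001396
Scale to base peak (0.384347) = 100: 54.4 : 100.0 : 73.5 : 27.0 : 5.0 : 0.4

54.4 : 100.0 : 73.5 : 27.0 : 5.0 : 0.4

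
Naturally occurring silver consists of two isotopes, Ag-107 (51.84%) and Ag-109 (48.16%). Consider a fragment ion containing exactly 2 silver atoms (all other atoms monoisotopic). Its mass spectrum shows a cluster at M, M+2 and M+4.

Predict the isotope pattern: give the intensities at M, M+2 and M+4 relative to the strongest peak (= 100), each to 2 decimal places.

53.82 : 100.00 : 46.45

Each Ag atom is independently Ag-107 (p = 0.5184) or Ag-109 (q = 0.4816); the cluster is the binomial expansion (p + q)^2.
P(M) = 0.5184^2 = 0.268739
P(M+2) = 2 × 0.5184^1 × 0.4816^1 = 0.499323
P(M+4) = 0.4816^2 = 0.231939
The M+2 peak is largest (0.499323); scaling to 100 gives 53.82 : 100.00 : 46.45.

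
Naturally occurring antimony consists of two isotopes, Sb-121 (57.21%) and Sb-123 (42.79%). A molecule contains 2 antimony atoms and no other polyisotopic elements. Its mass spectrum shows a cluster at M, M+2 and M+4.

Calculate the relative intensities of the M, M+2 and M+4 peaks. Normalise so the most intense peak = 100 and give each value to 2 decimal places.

Each Sb atom is independently Sb-121 (p = 0.5721) or Sb-123 (q = 0.4279); the cluster is the binomial expansion (p + q)^2.
P(M) = 0.5721^2 = 0.327298
P(M+2) = 2 × 0.5721^1 × 0.4279^1 = 0.489603
P(M+4) = 0.4279^2 = 0.183098
The M+2 peak is largest (0.489603); scaling to 100 gives 66.85 : 100.00 : 37.40.

66.85 : 100.00 : 37.40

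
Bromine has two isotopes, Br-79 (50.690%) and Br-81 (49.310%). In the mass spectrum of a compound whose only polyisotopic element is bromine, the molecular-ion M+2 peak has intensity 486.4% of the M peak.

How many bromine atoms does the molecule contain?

5

The M+2/M ratio from n Br atoms is n · q/p = n · 0.49310/0.50690.
n = 4.864 × 0.50690/0.49310 = 5.00 ≈ 5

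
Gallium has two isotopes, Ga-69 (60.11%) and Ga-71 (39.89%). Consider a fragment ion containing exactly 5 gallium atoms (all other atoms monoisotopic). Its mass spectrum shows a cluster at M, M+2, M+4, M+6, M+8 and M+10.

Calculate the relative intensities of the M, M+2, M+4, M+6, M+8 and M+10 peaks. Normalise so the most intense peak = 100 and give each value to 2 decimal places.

Each Ga atom is independently Ga-69 (p = 0.6011) or Ga-71 (q = 0.3989); the cluster is the binomial expansion (p + q)^5.
P(M) = 0.6011^5 = 0.078475
P(M+2) = 5 × 0.6011^4 × 0.3989^1 = 0.260388
P(M+4) = 10 × 0.6011^3 × 0.3989^2 = 0.345596
P(M+6) = 10 × 0.6011^2 × 0.3989^3 = 0.229343
P(M+8) = 5 × 0.6011^1 × 0.3989^4 = 0.076098
P(M+10) = 0.3989^5 = 0.010100
The M+4 peak is largest (0.345596); scaling to 100 gives 22.71 : 75.34 : 100.00 : 66.36 : 22.02 : 2.92.

22.71 : 75.34 : 100.00 : 66.36 : 22.02 : 2.92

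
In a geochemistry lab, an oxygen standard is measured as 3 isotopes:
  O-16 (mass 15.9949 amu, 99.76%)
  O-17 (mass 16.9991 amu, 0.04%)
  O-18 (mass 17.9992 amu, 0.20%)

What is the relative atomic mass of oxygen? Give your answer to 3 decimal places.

15.999 amu

Ar = Σ fᵢ·mᵢ = 0.9976 × 15.9949 + 0.0004 × 16.9991 + 0.0020 × 17.9992
= 15.95651 + 0.00680 + 0.03600 = 15.99931 amu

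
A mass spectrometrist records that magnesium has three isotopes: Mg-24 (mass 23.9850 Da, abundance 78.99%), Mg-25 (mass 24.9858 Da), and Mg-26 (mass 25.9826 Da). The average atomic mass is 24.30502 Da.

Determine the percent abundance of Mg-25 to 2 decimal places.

Let x and y be the fractions of Mg-25 and Mg-26. Then x + y = 1 − 0.7899 = 0.2101 and 24.9858x + 25.9826y = 24.30502 − 0.7899×23.9850 = 5.3592685.
Substituting: 24.9858x + 25.9826(0.2101 − x) = 5.3592685
(24.9858 − 25.9826)x = -0.09967576  ⇒  x = 0.10000, y = 0.11010
Mg-25: 10.00%, Mg-26: 11.01%.

10.00%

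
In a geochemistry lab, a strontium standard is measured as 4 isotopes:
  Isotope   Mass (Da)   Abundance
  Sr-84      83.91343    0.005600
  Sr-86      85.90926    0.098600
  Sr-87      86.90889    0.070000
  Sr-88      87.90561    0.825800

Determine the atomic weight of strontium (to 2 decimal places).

Average mass = Σ (abundance × isotope mass) = 0.005600 × 83.91343 + 0.098600 × 85.90926 + 0.070000 × 86.90889 + 0.825800 × 87.90561
= 0.469915 + 8.470653 + 6.083622 + 72.592453 = 87.616643 Da

87.62 Da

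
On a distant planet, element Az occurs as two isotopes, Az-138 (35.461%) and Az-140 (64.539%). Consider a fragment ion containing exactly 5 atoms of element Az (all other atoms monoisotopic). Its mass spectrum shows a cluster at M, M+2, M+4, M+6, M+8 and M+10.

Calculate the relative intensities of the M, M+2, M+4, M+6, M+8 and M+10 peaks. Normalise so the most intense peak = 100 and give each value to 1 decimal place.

1.7 : 15.1 : 54.9 : 100.0 : 91.0 : 33.1

Each Az atom is independently Az-138 (p = 0.35461) or Az-140 (q = 0.64539); the cluster is the binomial expansion (p + q)^5.
P(M) = 0.35461^5 = 0.005607
P(M+2) = 5 × 0.35461^4 × 0.64539^1 = 0.051027
P(M+4) = 10 × 0.35461^3 × 0.64539^2 = 0.185737
P(M+6) = 10 × 0.35461^2 × 0.64539^3 = 0.338040
P(M+8) = 5 × 0.35461^1 × 0.64539^4 = 0.307617
P(M+10) = 0.64539^5 = 0.111972
The M+6 peak is largest (0.338040); scaling to 100 gives 1.7 : 15.1 : 54.9 : 100.0 : 91.0 : 33.1.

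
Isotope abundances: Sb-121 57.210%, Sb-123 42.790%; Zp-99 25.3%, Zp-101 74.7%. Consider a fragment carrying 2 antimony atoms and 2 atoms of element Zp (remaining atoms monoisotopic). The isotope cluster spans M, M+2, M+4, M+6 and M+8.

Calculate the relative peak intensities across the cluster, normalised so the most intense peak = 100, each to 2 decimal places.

5.52 : 40.87 : 100.00 : 90.25 : 26.93

Antimony pattern (n=2): 0.32729841 : 0.48960318 : 0.18309841
Element Zp pattern (n=2): 0.064009 : 0.377982 : 0.558009
Convolve the two distributions (both contribute in 2-u steps):
  M: 0.32729841×0.064009 = 0.020950
  M+2: 0.32729841×0.377982 + 0.48960318×0.064009 = 0.155052
  M+4: 0.32729841×0.558009 + 0.48960318×0.377982 + 0.18309841×0.064009 = 0.379417
  M+6: 0.48960318×0.558009 + 0.18309841×0.377982 = 0.342411
  M+8: 0.18309841×0.558009 = 0.102171
Scale to base peak (0.379417) = 100: 5.52 : 40.87 : 100.00 : 90.25 : 26.93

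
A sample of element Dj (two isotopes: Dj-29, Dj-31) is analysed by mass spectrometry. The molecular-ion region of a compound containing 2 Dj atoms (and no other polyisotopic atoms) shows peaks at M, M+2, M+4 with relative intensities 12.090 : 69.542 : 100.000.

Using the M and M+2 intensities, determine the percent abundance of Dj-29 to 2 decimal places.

Let p = fractional abundance of Dj-29. I(M+2)/I(M) = [C(2,1)·p^1·(1−p)] / p^2 = 2·(1−p)/p = 69.542/12.090 = 5.7520
(1−p)/p = 5.7520/2 = 2.8760  ⇒  p = 1/(1 + 2.8760) = 0.2580
Dj-29: 25.80%, Dj-31: 74.20%.

25.80%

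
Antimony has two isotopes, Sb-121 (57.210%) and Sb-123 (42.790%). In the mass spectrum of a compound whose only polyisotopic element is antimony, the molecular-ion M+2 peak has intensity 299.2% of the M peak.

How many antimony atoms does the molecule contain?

For n independent Sb atoms, I(M+2)/I(M) = n · (abundance Sb-123) / (abundance Sb-121) = n · 0.42790/0.57210.
n = 2.992 × 0.57210/0.42790 = 4.00 ≈ 4

4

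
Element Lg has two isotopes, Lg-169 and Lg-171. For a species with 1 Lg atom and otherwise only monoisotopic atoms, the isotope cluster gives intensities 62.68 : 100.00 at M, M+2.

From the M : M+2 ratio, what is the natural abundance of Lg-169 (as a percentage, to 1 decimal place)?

38.5%

Write p for the Lg-169 fraction. I(M+2)/I(M) = [C(1,1)·p^0·(1−p)] / p^1 = 1·(1−p)/p = 100.00/62.68 = 1.5954
(1−p)/p = 1.5954/1 = 1.5954  ⇒  p = 1/(1 + 1.5954) = 0.3853
Lg-169: 38.5%, Lg-171: 61.5%.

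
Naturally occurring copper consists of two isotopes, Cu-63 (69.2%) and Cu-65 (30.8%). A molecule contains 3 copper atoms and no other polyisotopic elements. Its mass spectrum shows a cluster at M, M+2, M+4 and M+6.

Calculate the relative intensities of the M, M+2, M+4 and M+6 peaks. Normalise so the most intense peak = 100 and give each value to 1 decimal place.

Each Cu atom is independently Cu-63 (p = 0.692) or Cu-65 (q = 0.308); the cluster is the binomial expansion (p + q)^3.
P(M) = 0.692^3 = 0.331374
P(M+2) = 3 × 0.692^2 × 0.308^1 = 0.442470
P(M+4) = 3 × 0.692^1 × 0.308^2 = 0.196938
P(M+6) = 0.308^3 = 0.029218
The M+2 peak is largest (0.442470); scaling to 100 gives 74.9 : 100.0 : 44.5 : 6.6.

74.9 : 100.0 : 44.5 : 6.6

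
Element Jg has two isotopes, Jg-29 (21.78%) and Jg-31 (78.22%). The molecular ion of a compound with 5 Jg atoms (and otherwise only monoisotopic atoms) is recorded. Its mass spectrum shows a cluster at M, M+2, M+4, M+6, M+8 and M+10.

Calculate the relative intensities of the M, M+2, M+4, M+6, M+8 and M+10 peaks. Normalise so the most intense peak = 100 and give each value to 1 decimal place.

The 5 Jg atoms are independent, so intensities follow the terms of (0.2178 + 0.7822)^5.
P(M) = 0.2178^5 = 0.000490
P(M+2) = 5 × 0.2178^4 × 0.7822^1 = 0.008801
P(M+4) = 10 × 0.2178^3 × 0.7822^2 = 0.063213
P(M+6) = 10 × 0.2178^2 × 0.7822^3 = 0.227023
P(M+8) = 5 × 0.2178^1 × 0.7822^4 = 0.407661
P(M+10) = 0.7822^5 = 0.292812
The M+8 peak is largest (0.407661); scaling to 100 gives 0.1 : 2.2 : 15.5 : 55.7 : 100.0 : 71.8.

0.1 : 2.2 : 15.5 : 55.7 : 100.0 : 71.8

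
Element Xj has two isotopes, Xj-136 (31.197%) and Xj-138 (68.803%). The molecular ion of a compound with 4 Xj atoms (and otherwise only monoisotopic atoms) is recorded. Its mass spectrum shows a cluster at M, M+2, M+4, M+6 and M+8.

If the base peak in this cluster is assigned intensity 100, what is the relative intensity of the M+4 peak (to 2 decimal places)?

(0.31197 + 0.68803)^4 gives M 0.0095, M+2 0.0836, M+4 0.2764, M+6 0.4064, M+8 0.2241; the largest is M+6.
P(M+6) = C(4,3) × 0.31197^1 × 0.68803^3 = 4 × 0.31197 × 0.32570327 = 0.406439 (base)
P(M+4) = C(4,2) × 0.31197^2 × 0.68803^2 = 6 × 0.09732528 × 0.47338528 = 0.276434
Relative intensity = 0.276434 / 0.406439 × 100 = 68.01

68.01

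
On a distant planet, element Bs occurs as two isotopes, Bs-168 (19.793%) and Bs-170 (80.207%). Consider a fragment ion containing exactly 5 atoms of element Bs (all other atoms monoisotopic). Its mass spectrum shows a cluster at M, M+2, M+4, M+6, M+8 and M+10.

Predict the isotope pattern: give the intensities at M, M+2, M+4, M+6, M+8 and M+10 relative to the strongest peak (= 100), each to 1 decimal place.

0.1 : 1.5 : 12.2 : 49.4 : 100.0 : 81.0

Each Bs atom is independently Bs-168 (p = 0.19793) or Bs-170 (q = 0.80207); the cluster is the binomial expansion (p + q)^5.
P(M) = 0.19793^5 = 0.000304
P(M+2) = 5 × 0.19793^4 × 0.80207^1 = 0.006155
P(M+4) = 10 × 0.19793^3 × 0.80207^2 = 0.049884
P(M+6) = 10 × 0.19793^2 × 0.80207^3 = 0.202144
P(M+8) = 5 × 0.19793^1 × 0.80207^4 = 0.409572
P(M+10) = 0.80207^5 = 0.331941
The M+8 peak is largest (0.409572); scaling to 100 gives 0.1 : 1.5 : 12.2 : 49.4 : 100.0 : 81.0.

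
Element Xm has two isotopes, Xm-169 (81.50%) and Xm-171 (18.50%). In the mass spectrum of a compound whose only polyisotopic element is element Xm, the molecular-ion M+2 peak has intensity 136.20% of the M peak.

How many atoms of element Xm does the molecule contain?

6

The M+2/M ratio from n Xm atoms is n · q/p = n · 0.1850/0.8150.
n = 1.3620 × 0.8150/0.1850 = 6.00 ≈ 6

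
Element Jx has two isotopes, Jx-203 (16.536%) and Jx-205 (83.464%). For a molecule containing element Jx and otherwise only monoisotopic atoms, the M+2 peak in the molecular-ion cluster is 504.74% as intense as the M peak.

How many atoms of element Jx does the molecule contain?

For n independent Jx atoms, I(M+2)/I(M) = n · (abundance Jx-205) / (abundance Jx-203) = n · 0.83464/0.16536.
n = 5.0474 × 0.16536/0.83464 = 1.00 ≈ 1

1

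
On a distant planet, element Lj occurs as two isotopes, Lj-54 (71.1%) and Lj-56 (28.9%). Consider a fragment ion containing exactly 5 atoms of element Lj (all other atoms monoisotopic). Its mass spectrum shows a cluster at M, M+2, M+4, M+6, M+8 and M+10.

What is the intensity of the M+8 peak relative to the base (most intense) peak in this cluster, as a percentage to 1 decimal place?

Binomial terms of (0.711 + 0.289)^5: M 0.1817, M+2 0.3693, M+4 0.3002, M+6 0.1220, M+8 0.0248, M+10 0.0020 → M+2 is the base peak.
P(M+2) = C(5,1) × 0.711^4 × 0.289^1 = 5 × 0.25555148 × 0.2890 = 0.369272 (base)
P(M+8) = C(5,4) × 0.711^1 × 0.289^4 = 5 × 0.7110 × 0.00697576 = 0.024799
Relative intensity = 0.024799 / 0.369272 × 100 = 6.7

6.7%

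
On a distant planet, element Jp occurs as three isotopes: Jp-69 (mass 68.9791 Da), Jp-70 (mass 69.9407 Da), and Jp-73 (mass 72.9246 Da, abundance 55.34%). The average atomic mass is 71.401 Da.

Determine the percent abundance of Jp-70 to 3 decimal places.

Let x and y be the fractions of Jp-69 and Jp-70. Then x + y = 1 − 0.5534 = 0.4466 and 68.9791x + 69.9407y = 71.401 − 0.5534×72.9246 = 31.04452636.
Substituting: 68.9791x + 69.9407(0.4466 − x) = 31.04452636
(68.9791 − 69.9407)x = -0.19099026  ⇒  x = 0.19862, y = 0.24798
Jp-69: 19.862%, Jp-70: 24.798%.

24.798%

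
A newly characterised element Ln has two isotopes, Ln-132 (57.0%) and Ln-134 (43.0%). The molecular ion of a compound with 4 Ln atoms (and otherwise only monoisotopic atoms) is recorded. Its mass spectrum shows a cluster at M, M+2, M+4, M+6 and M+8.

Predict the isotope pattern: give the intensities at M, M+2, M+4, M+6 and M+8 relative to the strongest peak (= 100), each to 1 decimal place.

29.3 : 88.4 : 100.0 : 50.3 : 9.5

Expanding (0.570 + 0.430)^4:
P(M) = 0.570^4 = 0.105560
P(M+2) = 4 × 0.570^3 × 0.430^1 = 0.318532
P(M+4) = 6 × 0.570^2 × 0.430^2 = 0.360444
P(M+6) = 4 × 0.570^1 × 0.430^3 = 0.181276
P(M+8) = 0.430^4 = 0.034188
The M+4 peak is largest (0.360444); scaling to 100 gives 29.3 : 88.4 : 100.0 : 50.3 : 9.5.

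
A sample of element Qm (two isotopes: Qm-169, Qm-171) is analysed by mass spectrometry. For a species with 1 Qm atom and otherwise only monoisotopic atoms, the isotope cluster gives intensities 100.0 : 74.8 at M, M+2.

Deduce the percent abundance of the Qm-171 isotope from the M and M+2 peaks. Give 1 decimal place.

42.8%

Let p = fractional abundance of Qm-169. I(M+2)/I(M) = [C(1,1)·p^0·(1−p)] / p^1 = 1·(1−p)/p = 74.8/100.0 = 0.7480
(1−p)/p = 0.7480/1 = 0.7480  ⇒  p = 1/(1 + 0.7480) = 0.5721
Qm-169: 57.2%, Qm-171: 42.8%.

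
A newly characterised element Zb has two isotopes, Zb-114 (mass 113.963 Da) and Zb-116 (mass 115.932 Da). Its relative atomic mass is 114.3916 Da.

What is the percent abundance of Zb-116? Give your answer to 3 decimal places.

Let x be the fractional abundance of Zb-114; then Zb-116 has abundance 1 − x.
113.963·x + 115.932·(1 − x) = 114.3916
(113.963 − 115.932)·x = 114.3916 − 115.932
x = -1.5404 / -1.969 = 0.78233 → 78.233% Zb-114, 21.767% Zb-116.

21.767%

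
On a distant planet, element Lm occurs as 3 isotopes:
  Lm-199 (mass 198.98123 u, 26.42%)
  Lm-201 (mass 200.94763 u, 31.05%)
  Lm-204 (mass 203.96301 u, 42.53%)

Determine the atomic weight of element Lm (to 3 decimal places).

201.711 u

The abundance-weighted mean is 0.2642 × 198.98123 + 0.3105 × 200.94763 + 0.4253 × 203.96301
= 52.570841 + 62.394239 + 86.745468 = 201.710548 u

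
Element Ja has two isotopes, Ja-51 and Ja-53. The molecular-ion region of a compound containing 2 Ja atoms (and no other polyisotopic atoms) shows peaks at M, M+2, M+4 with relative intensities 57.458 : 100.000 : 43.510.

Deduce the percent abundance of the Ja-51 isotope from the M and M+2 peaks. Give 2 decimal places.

If p is the fraction of Ja that is Ja-51, then I(M+2)/I(M) = [C(2,1)·p^1·(1−p)] / p^2 = 2·(1−p)/p = 100.000/57.458 = 1.7404
(1−p)/p = 1.7404/2 = 0.8702  ⇒  p = 1/(1 + 0.8702) = 0.5347
Ja-51: 53.47%, Ja-53: 46.53%.

53.47%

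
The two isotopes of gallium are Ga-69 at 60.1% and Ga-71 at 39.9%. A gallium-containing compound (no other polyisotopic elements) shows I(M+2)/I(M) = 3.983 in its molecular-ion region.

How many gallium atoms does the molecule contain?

6

The M+2/M ratio from n Ga atoms is n · q/p = n · 0.399/0.601.
n = 3.983 × 0.601/0.399 = 6.00 ≈ 6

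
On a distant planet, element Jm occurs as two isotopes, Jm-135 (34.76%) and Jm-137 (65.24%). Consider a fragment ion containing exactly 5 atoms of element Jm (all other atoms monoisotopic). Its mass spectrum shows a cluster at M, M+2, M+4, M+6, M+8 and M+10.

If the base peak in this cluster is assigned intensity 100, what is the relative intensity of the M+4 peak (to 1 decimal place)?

53.3

Binomial terms of (0.3476 + 0.6524)^5: M 0.0051, M+2 0.0476, M+4 0.1788, M+6 0.3355, M+8 0.3149, M+10 0.1182 → M+6 is the base peak.
P(M+6) = C(5,3) × 0.3476^2 × 0.6524^3 = 10 × 0.12082576 × 0.27767825 = 0.335507 (base)
P(M+4) = C(5,2) × 0.3476^3 × 0.6524^2 = 10 × 0.04199903 × 0.42562576 = 0.178759
Relative intensity = 0.178759 / 0.335507 × 100 = 53.3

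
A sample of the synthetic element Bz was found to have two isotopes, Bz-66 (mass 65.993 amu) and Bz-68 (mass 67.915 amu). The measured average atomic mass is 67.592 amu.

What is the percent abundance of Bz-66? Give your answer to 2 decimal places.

16.81%

With x = fraction of Bz-66 (so Bz-68 is 1 − x):
65.993·x + 67.915·(1 − x) = 67.592
(65.993 − 67.915)·x = 67.592 − 67.915
x = -0.323 / -1.922 = 0.16805 → 16.81% Bz-66, 83.19% Bz-68.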